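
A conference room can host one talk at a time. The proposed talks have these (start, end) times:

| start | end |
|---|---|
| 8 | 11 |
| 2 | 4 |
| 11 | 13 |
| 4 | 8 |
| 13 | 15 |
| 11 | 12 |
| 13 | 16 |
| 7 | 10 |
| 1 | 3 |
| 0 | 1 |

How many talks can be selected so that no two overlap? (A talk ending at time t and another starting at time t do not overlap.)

6

Sort by end time and greedily take each interval whose start is ≥ the last chosen end.
Sorted by end: (0,1)  (1,3)  (2,4)  (4,8)  (7,10)  (8,11)  (11,12)  (11,13)  (13,15)  (13,16)
take (0,1); take (1,3); take (4,8); take (8,11); take (11,12); take (13,15).
Selected 6 talks.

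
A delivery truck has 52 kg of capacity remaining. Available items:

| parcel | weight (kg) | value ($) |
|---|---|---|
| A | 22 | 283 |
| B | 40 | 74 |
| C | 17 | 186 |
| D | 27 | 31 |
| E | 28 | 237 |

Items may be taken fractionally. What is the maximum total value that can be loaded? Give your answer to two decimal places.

Greedy by value/weight ratio, highest first.
Ratios (sorted): A 12.86, C 10.94, E 8.46, B 1.85, D 1.15
take A (22 @ 283); take C (17 @ 186); take 13/28 of E → 110.04. Capacity used 52/52.
Total value = 579.04

579.04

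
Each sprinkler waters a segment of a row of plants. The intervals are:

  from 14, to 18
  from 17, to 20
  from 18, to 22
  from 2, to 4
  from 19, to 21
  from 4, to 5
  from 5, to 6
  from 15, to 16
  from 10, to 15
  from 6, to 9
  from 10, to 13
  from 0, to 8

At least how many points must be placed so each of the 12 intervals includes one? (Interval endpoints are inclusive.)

Sorted: [2,4] [4,5] [5,6] [0,8] [6,9] [10,13] [10,15] [15,16] [14,18] [17,20] [19,21] [18,22]
{[2,4],[4,5]} hit by 4; {[5,6],[0,8],[6,9]} hit by 6; {[10,13],[10,15]} hit by 13; {[15,16],[14,18]} hit by 16; {[17,20],[19,21],[18,22]} hit by 20.
Points: 4, 6, 13, 16, 20 (5 total).

5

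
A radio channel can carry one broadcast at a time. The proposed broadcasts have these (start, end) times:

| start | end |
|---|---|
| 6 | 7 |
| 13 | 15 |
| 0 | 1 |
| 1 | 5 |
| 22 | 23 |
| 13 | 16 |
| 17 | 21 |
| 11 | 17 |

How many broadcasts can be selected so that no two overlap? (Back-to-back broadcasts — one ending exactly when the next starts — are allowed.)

By end time: (0,1), (1,5), (6,7), (13,15), (13,16), (11,17), (17,21), (22,23).
Pick (0,1); next start ≥ 1 → (1,5); next start ≥ 5 → (6,7); next start ≥ 7 → (13,15); next start ≥ 15 → (17,21); next start ≥ 21 → (22,23).
Selected 6 broadcasts.

6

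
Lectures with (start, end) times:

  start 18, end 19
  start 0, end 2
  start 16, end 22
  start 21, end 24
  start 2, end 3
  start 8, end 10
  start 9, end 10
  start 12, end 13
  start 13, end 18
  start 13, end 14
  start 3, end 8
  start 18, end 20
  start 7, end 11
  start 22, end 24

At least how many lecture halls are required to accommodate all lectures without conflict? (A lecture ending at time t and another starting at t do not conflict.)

3

starts: [0, 2, 3, 7, 8, 9, 12, 13, 13, 16, 18, 18, 21, 22]
ends:   [2, 3, 8, 10, 10, 11, 13, 14, 18, 19, 20, 22, 24, 24]
s0→1 e2→0 s2→1 e3→0 s3→1 s7→2 e8→1 s8→2 s9→3  — peak 3.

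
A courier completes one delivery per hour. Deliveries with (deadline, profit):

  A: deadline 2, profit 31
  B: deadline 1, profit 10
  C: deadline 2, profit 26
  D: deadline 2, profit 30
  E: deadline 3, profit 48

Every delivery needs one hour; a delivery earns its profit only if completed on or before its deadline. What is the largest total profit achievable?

109

Take jobs in profit order; each goes to the latest open slot no later than its deadline.
Profit order: E=48 A=31 D=30 C=26 B=10
Assign: E→slot 3, A→slot 2, D→slot 1, C skipped, B skipped.
Slots: [1:D] [2:A] [3:E]
Profit = 30 + 31 + 48 = 109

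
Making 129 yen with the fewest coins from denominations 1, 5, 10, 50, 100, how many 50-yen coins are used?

Use the largest denomination that fits, subtract, and repeat.
129 = 1×100 + 2×10 + 1×5 + 4×1
Count of 50: 0

0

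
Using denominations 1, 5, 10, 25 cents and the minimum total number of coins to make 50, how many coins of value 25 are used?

Greedy: take as many of the largest coin as possible, then repeat with the remainder.
50 = 2×25
Count of 25: 2

2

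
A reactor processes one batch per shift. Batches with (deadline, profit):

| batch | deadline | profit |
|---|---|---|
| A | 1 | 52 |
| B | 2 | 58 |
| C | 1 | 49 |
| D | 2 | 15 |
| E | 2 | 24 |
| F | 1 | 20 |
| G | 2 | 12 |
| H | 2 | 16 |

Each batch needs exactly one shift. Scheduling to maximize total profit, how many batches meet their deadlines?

Take jobs in profit order; each goes to the latest open slot no later than its deadline.
Profit order: B=58 A=52 C=49 E=24 F=20 H=16 D=15 G=12
Assign: B→slot 2, A→slot 1, C skipped, E skipped, F skipped, H skipped, D skipped, G skipped.
Slots: [1:A] [2:B]
2 of 8 scheduled.

2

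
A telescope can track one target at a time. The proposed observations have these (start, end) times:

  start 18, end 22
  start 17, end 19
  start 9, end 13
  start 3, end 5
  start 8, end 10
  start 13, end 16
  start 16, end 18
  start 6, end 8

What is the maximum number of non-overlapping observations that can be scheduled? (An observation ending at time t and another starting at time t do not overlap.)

6

Sort by end time and greedily take each interval whose start is ≥ the last chosen end.
Sorted by end: (3,5)  (6,8)  (8,10)  (9,13)  (13,16)  (16,18)  (17,19)  (18,22)
take (3,5); take (6,8); take (8,10); take (13,16); take (16,18); take (18,22).
Selected 6 observations.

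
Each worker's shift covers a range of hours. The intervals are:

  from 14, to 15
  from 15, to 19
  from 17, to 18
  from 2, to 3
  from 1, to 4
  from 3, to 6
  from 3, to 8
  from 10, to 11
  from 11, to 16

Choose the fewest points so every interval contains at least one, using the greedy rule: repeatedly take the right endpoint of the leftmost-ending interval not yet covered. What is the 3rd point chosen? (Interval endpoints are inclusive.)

Process intervals by earliest right end; each time one isn't hit yet, stab at its right endpoint.
By right end: [2,3]  [1,4]  [3,6]  [3,8]  [10,11]  [14,15]  [11,16]  [17,18]  [15,19]
[2,3] uncovered → point at 3; [10,11] uncovered → point at 11; [14,15] uncovered → point at 15; [17,18] uncovered → point at 18.
Points: 3, 11, 15, 18 (4 total).

15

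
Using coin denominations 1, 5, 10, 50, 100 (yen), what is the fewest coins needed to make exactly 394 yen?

12

Greedy: take as many of the largest coin as possible, then repeat with the remainder.
394 = 3×100 + 1×50 + 4×10 + 4×1
Total coins = 3 + 1 + 4 + 4 = 12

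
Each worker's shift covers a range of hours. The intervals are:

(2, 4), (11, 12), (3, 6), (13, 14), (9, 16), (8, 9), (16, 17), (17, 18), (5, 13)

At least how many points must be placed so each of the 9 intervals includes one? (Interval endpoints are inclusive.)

5

Sort by right endpoint; whenever an interval is uncovered, place a point at its right end.
Sorted: [2,4] [3,6] [8,9] [11,12] [5,13] [13,14] [9,16] [16,17] [17,18]
{[2,4],[3,6]} hit by 4; {[8,9]} hit by 9; {[11,12],[5,13]} hit by 12; {[13,14],[9,16]} hit by 14; {[16,17],[17,18]} hit by 17.
Points: 4, 9, 12, 14, 17 (5 total).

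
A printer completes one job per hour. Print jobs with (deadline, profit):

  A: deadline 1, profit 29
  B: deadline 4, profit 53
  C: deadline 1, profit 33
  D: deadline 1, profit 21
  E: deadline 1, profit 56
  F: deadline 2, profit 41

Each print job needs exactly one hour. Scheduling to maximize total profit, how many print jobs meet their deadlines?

3

Take jobs in profit order; each goes to the latest open slot no later than its deadline.
By profit: E(d1,56), B(d4,53), F(d2,41), C(d1,33), A(d1,29), D(d1,21)
E→slot 1; B→slot 4; F→slot 2; C skipped; A skipped; D skipped.
3 of 6 scheduled.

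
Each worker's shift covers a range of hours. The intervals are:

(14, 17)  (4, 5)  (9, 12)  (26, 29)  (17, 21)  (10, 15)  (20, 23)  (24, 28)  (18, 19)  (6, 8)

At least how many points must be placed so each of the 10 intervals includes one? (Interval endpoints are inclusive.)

By right end: [4,5]  [6,8]  [9,12]  [10,15]  [14,17]  [18,19]  [17,21]  [20,23]  [24,28]  [26,29]
[4,5] uncovered → point at 5; [6,8] uncovered → point at 8; [9,12] uncovered → point at 12; [14,17] uncovered → point at 17; [18,19] uncovered → point at 19; [20,23] uncovered → point at 23; [24,28] uncovered → point at 28.
Points: 5, 8, 12, 17, 19, 23, 28 (7 total).

7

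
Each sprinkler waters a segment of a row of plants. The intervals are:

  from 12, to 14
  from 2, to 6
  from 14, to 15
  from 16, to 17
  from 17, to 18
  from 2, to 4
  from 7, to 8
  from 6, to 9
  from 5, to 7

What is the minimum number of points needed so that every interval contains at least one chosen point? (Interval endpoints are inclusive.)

Process intervals by earliest right end; each time one isn't hit yet, stab at its right endpoint.
Sorted: [2,4] [2,6] [5,7] [7,8] [6,9] [12,14] [14,15] [16,17] [17,18]
{[2,4],[2,6]} hit by 4; {[5,7],[7,8],[6,9]} hit by 7; {[12,14],[14,15]} hit by 14; {[16,17],[17,18]} hit by 17.
Points: 4, 7, 14, 17 (4 total).

4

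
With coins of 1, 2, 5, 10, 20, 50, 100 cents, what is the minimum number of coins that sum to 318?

Use the largest denomination that fits, subtract, and repeat.
318 − 3×100→18 − 1×10→8 − 1×5→3 − 1×2→1 − 1×1→0
Total coins = 3 + 1 + 1 + 1 + 1 = 7

7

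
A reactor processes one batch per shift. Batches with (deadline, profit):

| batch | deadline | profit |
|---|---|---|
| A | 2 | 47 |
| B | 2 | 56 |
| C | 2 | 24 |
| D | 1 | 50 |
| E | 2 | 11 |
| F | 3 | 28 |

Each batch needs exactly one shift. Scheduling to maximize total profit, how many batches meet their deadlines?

Take jobs in profit order; each goes to the latest open slot no later than its deadline.
Profit order: B=56 D=50 A=47 F=28 C=24 E=11
Assign: B→slot 2, D→slot 1, A skipped, F→slot 3, C skipped, E skipped.
Slots: [1:D] [2:B] [3:F]
3 of 6 scheduled.

3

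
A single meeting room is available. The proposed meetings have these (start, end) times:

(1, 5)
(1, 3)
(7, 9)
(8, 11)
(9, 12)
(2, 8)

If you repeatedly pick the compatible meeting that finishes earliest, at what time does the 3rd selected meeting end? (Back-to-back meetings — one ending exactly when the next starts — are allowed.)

Sorted by end: (1,3)  (1,5)  (2,8)  (7,9)  (8,11)  (9,12)
take (1,3); take (7,9); take (9,12).
Selected: (1,3) (7,9) (9,12)

12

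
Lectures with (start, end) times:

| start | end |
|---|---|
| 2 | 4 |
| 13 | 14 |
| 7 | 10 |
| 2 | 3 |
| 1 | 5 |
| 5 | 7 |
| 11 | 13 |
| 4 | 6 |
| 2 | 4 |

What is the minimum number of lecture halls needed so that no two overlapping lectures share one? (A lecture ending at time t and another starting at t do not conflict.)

4

The answer is the maximum number of intervals overlapping at any instant.
Events (time:±→running): 1:+→1 2:+→2 2:+→3 2:+→4 … peak 4.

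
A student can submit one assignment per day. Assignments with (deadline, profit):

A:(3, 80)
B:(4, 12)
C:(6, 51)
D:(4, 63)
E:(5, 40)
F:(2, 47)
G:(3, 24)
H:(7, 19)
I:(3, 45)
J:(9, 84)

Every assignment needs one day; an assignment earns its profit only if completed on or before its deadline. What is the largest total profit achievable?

Take jobs in profit order; each goes to the latest open slot no later than its deadline.
By profit: J(d9,84), A(d3,80), D(d4,63), C(d6,51), F(d2,47), I(d3,45), E(d5,40), G(d3,24), H(d7,19), B(d4,12)
J→slot 9; A→slot 3; D→slot 4; C→slot 6; F→slot 2; I→slot 1; E→slot 5; G skipped; H→slot 7; B skipped.
Profit = 45 + 47 + 80 + 63 + 40 + 51 + 19 + 84 = 429

429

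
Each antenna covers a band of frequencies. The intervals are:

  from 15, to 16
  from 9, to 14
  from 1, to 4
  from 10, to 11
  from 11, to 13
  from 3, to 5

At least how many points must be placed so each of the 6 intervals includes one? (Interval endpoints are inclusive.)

3

Process intervals by earliest right end; each time one isn't hit yet, stab at its right endpoint.
Sorted: [1,4] [3,5] [10,11] [11,13] [9,14] [15,16]
{[1,4],[3,5]} hit by 4; {[10,11],[11,13],[9,14]} hit by 11; {[15,16]} hit by 16.
Points: 4, 11, 16 (3 total).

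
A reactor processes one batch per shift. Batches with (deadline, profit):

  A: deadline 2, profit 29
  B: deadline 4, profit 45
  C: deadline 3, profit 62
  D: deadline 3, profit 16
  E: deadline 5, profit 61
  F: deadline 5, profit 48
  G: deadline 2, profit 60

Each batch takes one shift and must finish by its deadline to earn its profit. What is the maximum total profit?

276

Take jobs in profit order; each goes to the latest open slot no later than its deadline.
Profit order: C=62 E=61 G=60 F=48 B=45 A=29 D=16
Assign: C→slot 3, E→slot 5, G→slot 2, F→slot 4, B→slot 1, A skipped, D skipped.
Slots: [1:B] [2:G] [3:C] [4:F] [5:E]
Profit = 45 + 60 + 62 + 48 + 61 = 276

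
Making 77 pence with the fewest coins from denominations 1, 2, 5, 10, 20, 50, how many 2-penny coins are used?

1

Use the largest denomination that fits, subtract, and repeat.
77 = 1×50 + 1×20 + 1×5 + 1×2
Count of 2: 1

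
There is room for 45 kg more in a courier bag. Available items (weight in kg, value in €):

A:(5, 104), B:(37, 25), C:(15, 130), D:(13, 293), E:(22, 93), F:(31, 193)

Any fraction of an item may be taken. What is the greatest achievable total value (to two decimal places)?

Greedy by value/weight ratio, highest first.
Order: D (293/13=22.54) > A (104/5=20.80) > C (130/15=8.67) > F (193/31=6.23) > E (93/22=4.23) > B (25/37=0.68)
Fill: take D (13 @ 293) → take A (5 @ 104) → take C (15 @ 130) → take 12/31 of F → 74.71; 45/45 used.
Total value = 601.71

601.71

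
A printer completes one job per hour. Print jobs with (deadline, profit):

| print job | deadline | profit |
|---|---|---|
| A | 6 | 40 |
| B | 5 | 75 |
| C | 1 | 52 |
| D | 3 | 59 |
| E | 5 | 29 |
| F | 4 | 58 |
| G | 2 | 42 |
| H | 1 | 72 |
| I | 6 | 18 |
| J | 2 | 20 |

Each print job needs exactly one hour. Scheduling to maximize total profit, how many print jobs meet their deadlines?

By profit: B(d5,75), H(d1,72), D(d3,59), F(d4,58), C(d1,52), G(d2,42), A(d6,40), E(d5,29), J(d2,20), I(d6,18)
B→slot 5; H→slot 1; D→slot 3; F→slot 4; C skipped; G→slot 2; A→slot 6; E skipped; J skipped; I skipped.
6 of 10 scheduled.

6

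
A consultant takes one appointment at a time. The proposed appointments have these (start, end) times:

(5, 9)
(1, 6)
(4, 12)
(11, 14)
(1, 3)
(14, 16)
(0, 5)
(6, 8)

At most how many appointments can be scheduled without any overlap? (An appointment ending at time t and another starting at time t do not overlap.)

4

By end time: (1,3), (0,5), (1,6), (6,8), (5,9), (4,12), (11,14), (14,16).
Pick (1,3); next start ≥ 3 → (6,8); next start ≥ 8 → (11,14); next start ≥ 14 → (14,16).
Selected 4 appointments.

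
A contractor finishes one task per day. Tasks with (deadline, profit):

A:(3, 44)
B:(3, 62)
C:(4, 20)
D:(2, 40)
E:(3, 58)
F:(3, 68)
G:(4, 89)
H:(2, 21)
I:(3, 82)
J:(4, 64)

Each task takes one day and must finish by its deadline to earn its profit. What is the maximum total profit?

Sort by profit descending; place each in the latest free slot ≤ its deadline.
Profit order: G=89 I=82 F=68 J=64 B=62 E=58 A=44 D=40 H=21 C=20
Assign: G→slot 4, I→slot 3, F→slot 2, J→slot 1, B skipped, E skipped, A skipped, D skipped, H skipped, C skipped.
Slots: [1:J] [2:F] [3:I] [4:G]
Profit = 64 + 68 + 82 + 89 = 303

303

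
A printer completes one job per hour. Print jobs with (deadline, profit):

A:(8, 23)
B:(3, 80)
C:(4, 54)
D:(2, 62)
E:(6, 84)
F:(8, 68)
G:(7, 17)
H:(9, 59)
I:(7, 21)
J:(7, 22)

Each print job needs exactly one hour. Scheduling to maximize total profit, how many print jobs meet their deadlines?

Take jobs in profit order; each goes to the latest open slot no later than its deadline.
By profit: E(d6,84), B(d3,80), F(d8,68), D(d2,62), H(d9,59), C(d4,54), A(d8,23), J(d7,22), I(d7,21), G(d7,17)
E→slot 6; B→slot 3; F→slot 8; D→slot 2; H→slot 9; C→slot 4; A→slot 7; J→slot 5; I→slot 1; G skipped.
9 of 10 scheduled.

9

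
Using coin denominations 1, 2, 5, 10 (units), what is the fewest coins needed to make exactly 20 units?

2

20 − 2×10→0
Total coins = 2 = 2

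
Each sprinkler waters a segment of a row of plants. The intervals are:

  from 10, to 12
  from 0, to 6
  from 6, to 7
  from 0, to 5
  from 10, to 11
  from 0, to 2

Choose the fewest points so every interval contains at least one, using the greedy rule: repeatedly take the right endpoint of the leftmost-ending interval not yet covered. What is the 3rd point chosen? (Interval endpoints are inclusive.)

11

Sort by right endpoint; whenever an interval is uncovered, place a point at its right end.
By right end: [0,2]  [0,5]  [0,6]  [6,7]  [10,11]  [10,12]
[0,2] uncovered → point at 2; [6,7] uncovered → point at 7; [10,11] uncovered → point at 11.
Points: 2, 7, 11 (3 total).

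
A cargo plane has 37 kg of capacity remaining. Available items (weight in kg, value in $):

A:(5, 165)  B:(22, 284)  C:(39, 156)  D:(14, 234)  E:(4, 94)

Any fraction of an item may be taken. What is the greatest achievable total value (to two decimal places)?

673.73

Sort by value per unit weight and fill in that order.
Order: A (165/5=33.00) > E (94/4=23.50) > D (234/14=16.71) > B (284/22=12.91) > C (156/39=4.00)
Fill: take A (5 @ 165) → take E (4 @ 94) → take D (14 @ 234) → take 14/22 of B → 180.73; 37/37 used.
Total value = 673.73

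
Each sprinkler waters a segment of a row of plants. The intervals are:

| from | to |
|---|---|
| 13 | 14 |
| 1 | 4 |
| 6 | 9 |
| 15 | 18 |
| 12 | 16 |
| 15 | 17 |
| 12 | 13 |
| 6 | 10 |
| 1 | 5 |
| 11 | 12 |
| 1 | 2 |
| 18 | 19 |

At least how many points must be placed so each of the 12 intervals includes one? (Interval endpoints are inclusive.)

6

By right end: [1,2]  [1,4]  [1,5]  [6,9]  [6,10]  [11,12]  [12,13]  [13,14]  [12,16]  [15,17]  [15,18]  [18,19]
[1,2] uncovered → point at 2; [6,9] uncovered → point at 9; [11,12] uncovered → point at 12; [13,14] uncovered → point at 14; [15,17] uncovered → point at 17; [18,19] uncovered → point at 19.
Points: 2, 9, 12, 14, 17, 19 (6 total).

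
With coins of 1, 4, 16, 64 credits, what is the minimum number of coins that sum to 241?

241 = 3×64 + 3×16 + 1×1
Total coins = 3 + 3 + 1 = 7

7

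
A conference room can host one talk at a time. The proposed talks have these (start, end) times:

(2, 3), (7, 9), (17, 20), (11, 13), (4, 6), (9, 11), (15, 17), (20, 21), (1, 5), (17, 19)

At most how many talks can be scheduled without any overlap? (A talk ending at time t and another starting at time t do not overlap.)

Sort by end time and greedily take each interval whose start is ≥ the last chosen end.
By end time: (2,3), (1,5), (4,6), (7,9), (9,11), (11,13), (15,17), (17,19), (17,20), (20,21).
Pick (2,3); next start ≥ 3 → (4,6); next start ≥ 6 → (7,9); next start ≥ 9 → (9,11); next start ≥ 11 → (11,13); next start ≥ 13 → (15,17); next start ≥ 17 → (17,19); next start ≥ 19 → (20,21).
Selected 8 talks.

8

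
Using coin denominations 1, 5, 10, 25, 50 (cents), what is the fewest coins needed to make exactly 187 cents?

7

187 = 3×50 + 1×25 + 1×10 + 2×1
Total coins = 3 + 1 + 1 + 2 = 7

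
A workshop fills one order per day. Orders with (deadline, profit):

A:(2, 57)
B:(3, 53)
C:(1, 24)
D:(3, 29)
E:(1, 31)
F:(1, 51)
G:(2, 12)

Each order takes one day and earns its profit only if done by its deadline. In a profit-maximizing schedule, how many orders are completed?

Profit order: A=57 B=53 F=51 E=31 D=29 C=24 G=12
Assign: A→slot 2, B→slot 3, F→slot 1, E skipped, D skipped, C skipped, G skipped.
Slots: [1:F] [2:A] [3:B]
3 of 7 scheduled.

3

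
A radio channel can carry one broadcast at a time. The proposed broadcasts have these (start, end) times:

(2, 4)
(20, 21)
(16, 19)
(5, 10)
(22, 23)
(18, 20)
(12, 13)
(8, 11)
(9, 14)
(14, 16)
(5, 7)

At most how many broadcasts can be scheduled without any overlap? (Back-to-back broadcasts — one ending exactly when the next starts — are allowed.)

8

Sort by end time and greedily take each interval whose start is ≥ the last chosen end.
By end time: (2,4), (5,7), (5,10), (8,11), (12,13), (9,14), (14,16), (16,19), (18,20), (20,21), (22,23).
Pick (2,4); next start ≥ 4 → (5,7); next start ≥ 7 → (8,11); next start ≥ 11 → (12,13); next start ≥ 13 → (14,16); next start ≥ 16 → (16,19); next start ≥ 19 → (20,21); next start ≥ 21 → (22,23).
Selected 8 broadcasts.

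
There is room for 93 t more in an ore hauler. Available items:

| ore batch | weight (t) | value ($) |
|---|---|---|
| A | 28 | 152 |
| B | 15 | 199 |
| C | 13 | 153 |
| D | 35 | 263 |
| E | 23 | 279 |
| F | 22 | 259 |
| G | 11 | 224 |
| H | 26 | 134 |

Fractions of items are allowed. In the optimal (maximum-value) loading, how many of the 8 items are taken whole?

5

Greedy by value/weight ratio, highest first.
Ratios (sorted): G 20.36, B 13.27, E 12.13, F 11.77, C 11.77, D 7.51, A 5.43, H 5.15
take G (11 @ 224); take B (15 @ 199); take E (23 @ 279); take F (22 @ 259); take C (13 @ 153); take 9/35 of D → 67.63. Capacity used 93/93.
5 item(s) taken whole; one partial (take 9/35 of D).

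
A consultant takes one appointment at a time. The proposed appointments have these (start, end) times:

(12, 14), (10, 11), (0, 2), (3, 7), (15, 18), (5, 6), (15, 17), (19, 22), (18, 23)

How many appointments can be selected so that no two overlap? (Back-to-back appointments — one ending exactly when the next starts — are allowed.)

Greedy by earliest finish: after sorting by end time, pick each interval compatible with the last pick.
Sorted by end: (0,2)  (5,6)  (3,7)  (10,11)  (12,14)  (15,17)  (15,18)  (19,22)  (18,23)
take (0,2); take (5,6); take (10,11); take (12,14); take (15,17); take (19,22).
Selected 6 appointments.

6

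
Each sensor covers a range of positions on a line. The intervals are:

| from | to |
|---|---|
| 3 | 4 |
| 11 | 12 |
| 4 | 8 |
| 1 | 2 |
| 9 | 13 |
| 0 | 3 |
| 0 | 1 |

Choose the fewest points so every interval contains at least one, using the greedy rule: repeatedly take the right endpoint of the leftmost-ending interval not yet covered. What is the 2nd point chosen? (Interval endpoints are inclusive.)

4

Process intervals by earliest right end; each time one isn't hit yet, stab at its right endpoint.
By right end: [0,1]  [1,2]  [0,3]  [3,4]  [4,8]  [11,12]  [9,13]
[0,1] uncovered → point at 1; [3,4] uncovered → point at 4; [11,12] uncovered → point at 12.
Points: 1, 4, 12 (3 total).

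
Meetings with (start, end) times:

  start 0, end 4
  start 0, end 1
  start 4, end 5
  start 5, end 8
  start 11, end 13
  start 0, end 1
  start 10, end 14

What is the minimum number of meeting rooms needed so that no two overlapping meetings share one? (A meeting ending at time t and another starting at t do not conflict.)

3

Count concurrent intervals with a sweep; the peak is the room count.
starts: [0, 0, 0, 4, 5, 10, 11]
ends:   [1, 1, 4, 5, 8, 13, 14]
s0→1 s0→2 s0→3  — peak 3.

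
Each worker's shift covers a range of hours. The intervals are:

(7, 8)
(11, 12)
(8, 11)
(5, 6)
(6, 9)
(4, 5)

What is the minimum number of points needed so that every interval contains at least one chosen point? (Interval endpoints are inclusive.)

3

Process intervals by earliest right end; each time one isn't hit yet, stab at its right endpoint.
Sorted: [4,5] [5,6] [7,8] [6,9] [8,11] [11,12]
{[4,5],[5,6]} hit by 5; {[7,8],[6,9],[8,11]} hit by 8; {[11,12]} hit by 12.
Points: 5, 8, 12 (3 total).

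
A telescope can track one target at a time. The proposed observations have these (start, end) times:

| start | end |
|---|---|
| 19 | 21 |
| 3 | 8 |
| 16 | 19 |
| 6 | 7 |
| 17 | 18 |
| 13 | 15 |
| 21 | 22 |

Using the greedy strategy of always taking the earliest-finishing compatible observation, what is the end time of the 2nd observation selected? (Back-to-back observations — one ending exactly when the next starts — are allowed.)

Order by finish time; keep every interval that doesn't clash with the previous kept one.
By end time: (6,7), (3,8), (13,15), (17,18), (16,19), (19,21), (21,22).
Pick (6,7); next start ≥ 7 → (13,15); next start ≥ 15 → (17,18); next start ≥ 18 → (19,21); next start ≥ 21 → (21,22).
Selected: (6,7) (13,15) (17,18) (19,21) (21,22)

15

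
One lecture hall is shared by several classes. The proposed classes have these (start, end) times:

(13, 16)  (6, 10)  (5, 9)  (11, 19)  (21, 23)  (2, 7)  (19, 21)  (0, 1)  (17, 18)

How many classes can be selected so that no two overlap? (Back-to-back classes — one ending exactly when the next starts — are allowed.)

6

By end time: (0,1), (2,7), (5,9), (6,10), (13,16), (17,18), (11,19), (19,21), (21,23).
Pick (0,1); next start ≥ 1 → (2,7); next start ≥ 7 → (13,16); next start ≥ 16 → (17,18); next start ≥ 18 → (19,21); next start ≥ 21 → (21,23).
Selected 6 classes.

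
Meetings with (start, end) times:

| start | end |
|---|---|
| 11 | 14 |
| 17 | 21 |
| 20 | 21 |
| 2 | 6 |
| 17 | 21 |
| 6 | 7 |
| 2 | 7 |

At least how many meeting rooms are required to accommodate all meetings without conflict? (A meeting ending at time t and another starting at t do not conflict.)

Count concurrent intervals with a sweep; the peak is the room count.
Events (time:±→running): 2:+→1 2:+→2 6:-→1 6:+→2 7:-→1 7:-→0 11:+→1 14:-→0 17:+→1 17:+→2 20:+→3 … peak 3.

3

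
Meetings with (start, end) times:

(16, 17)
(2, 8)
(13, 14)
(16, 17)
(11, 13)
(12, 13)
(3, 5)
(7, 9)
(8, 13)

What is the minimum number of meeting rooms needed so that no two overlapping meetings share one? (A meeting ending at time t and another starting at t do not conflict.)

3

Count concurrent intervals with a sweep; the peak is the room count.
starts: [2, 3, 7, 8, 11, 12, 13, 16, 16]
ends:   [5, 8, 9, 13, 13, 13, 14, 17, 17]
s2→1 s3→2 e5→1 s7→2 e8→1 s8→2 e9→1 s11→2 s12→3  — peak 3.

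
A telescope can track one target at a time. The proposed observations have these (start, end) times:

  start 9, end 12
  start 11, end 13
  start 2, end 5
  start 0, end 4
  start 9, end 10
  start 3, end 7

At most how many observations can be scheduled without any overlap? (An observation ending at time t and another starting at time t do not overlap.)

3

By end time: (0,4), (2,5), (3,7), (9,10), (9,12), (11,13).
Pick (0,4); next start ≥ 4 → (9,10); next start ≥ 10 → (11,13).
Selected 3 observations.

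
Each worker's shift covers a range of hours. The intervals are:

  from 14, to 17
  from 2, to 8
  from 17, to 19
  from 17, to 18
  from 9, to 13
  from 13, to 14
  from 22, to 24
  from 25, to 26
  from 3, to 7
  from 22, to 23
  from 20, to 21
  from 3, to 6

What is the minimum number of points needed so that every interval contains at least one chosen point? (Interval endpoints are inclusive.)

Process intervals by earliest right end; each time one isn't hit yet, stab at its right endpoint.
Sorted: [3,6] [3,7] [2,8] [9,13] [13,14] [14,17] [17,18] [17,19] [20,21] [22,23] [22,24] [25,26]
{[3,6],[3,7],[2,8]} hit by 6; {[9,13],[13,14]} hit by 13; {[14,17],[17,18],[17,19]} hit by 17; {[20,21]} hit by 21; {[22,23],[22,24]} hit by 23; {[25,26]} hit by 26.
Points: 6, 13, 17, 21, 23, 26 (6 total).

6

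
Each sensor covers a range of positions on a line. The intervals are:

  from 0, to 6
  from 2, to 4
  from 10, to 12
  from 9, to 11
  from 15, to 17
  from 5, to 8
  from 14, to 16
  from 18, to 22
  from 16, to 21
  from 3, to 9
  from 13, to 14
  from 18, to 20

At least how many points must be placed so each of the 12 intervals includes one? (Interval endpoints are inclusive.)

6

Process intervals by earliest right end; each time one isn't hit yet, stab at its right endpoint.
By right end: [2,4]  [0,6]  [5,8]  [3,9]  [9,11]  [10,12]  [13,14]  [14,16]  [15,17]  [18,20]  [16,21]  [18,22]
[2,4] uncovered → point at 4; [5,8] uncovered → point at 8; [9,11] uncovered → point at 11; [13,14] uncovered → point at 14; [15,17] uncovered → point at 17; [18,20] uncovered → point at 20.
Points: 4, 8, 11, 14, 17, 20 (6 total).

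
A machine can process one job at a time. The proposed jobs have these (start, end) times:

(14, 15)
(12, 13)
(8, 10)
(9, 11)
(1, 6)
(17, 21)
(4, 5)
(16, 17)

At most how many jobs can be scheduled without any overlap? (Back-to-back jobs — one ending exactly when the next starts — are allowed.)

6

Sort by end time and greedily take each interval whose start is ≥ the last chosen end.
Sorted by end: (4,5)  (1,6)  (8,10)  (9,11)  (12,13)  (14,15)  (16,17)  (17,21)
take (4,5); take (8,10); take (12,13); take (14,15); take (16,17); take (17,21).
Selected 6 jobs.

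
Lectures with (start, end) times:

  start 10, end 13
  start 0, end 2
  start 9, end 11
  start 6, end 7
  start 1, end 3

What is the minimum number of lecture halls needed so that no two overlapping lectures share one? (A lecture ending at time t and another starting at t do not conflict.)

2

The answer is the maximum number of intervals overlapping at any instant.
starts: [0, 1, 6, 9, 10]
ends:   [2, 3, 7, 11, 13]
s0→1 s1→2  — peak 2.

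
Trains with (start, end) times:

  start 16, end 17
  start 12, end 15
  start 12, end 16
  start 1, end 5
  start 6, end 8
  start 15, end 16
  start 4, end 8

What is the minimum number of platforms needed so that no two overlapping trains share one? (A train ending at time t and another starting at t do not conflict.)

2

Count concurrent intervals with a sweep; the peak is the room count.
Events (time:±→running): 1:+→1 4:+→2 … peak 2.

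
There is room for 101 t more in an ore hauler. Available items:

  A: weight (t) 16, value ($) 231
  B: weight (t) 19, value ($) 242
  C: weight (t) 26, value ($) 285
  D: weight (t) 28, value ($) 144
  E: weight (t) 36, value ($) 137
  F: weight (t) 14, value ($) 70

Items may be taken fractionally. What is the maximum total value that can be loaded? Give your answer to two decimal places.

962.00

Greedy by value/weight ratio, highest first.
Order: A (231/16=14.44) > B (242/19=12.74) > C (285/26=10.96) > D (144/28=5.14) > F (70/14=5.00) > E (137/36=3.81)
Fill: take A (16 @ 231) → take B (19 @ 242) → take C (26 @ 285) → take D (28 @ 144) → take 12/14 of F → 60.00; 101/101 used.
Total value = 962.00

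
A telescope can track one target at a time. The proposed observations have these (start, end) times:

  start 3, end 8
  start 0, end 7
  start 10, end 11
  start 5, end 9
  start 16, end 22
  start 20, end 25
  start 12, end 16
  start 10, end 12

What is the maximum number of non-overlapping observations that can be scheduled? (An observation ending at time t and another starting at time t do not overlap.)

Order by finish time; keep every interval that doesn't clash with the previous kept one.
By end time: (0,7), (3,8), (5,9), (10,11), (10,12), (12,16), (16,22), (20,25).
Pick (0,7); next start ≥ 7 → (10,11); next start ≥ 11 → (12,16); next start ≥ 16 → (16,22).
Selected 4 observations.

4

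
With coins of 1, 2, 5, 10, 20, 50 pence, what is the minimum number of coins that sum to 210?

Greedy: take as many of the largest coin as possible, then repeat with the remainder.
210 − 4×50→10 − 1×10→0
Total coins = 4 + 1 = 5

5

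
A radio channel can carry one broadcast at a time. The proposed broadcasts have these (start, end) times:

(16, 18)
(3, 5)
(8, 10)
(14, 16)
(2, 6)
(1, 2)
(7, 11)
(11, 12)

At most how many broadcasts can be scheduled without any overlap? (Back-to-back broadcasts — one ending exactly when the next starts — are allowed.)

Sort by end time and greedily take each interval whose start is ≥ the last chosen end.
Sorted by end: (1,2)  (3,5)  (2,6)  (8,10)  (7,11)  (11,12)  (14,16)  (16,18)
take (1,2); take (3,5); take (8,10); take (11,12); take (14,16); take (16,18).
Selected 6 broadcasts.

6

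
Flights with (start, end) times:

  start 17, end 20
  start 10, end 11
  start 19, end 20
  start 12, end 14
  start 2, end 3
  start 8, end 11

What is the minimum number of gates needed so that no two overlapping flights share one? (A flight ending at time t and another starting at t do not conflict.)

Count concurrent intervals with a sweep; the peak is the room count.
starts: [2, 8, 10, 12, 17, 19]
ends:   [3, 11, 11, 14, 20, 20]
s2→1 e3→0 s8→1 s10→2  — peak 2.

2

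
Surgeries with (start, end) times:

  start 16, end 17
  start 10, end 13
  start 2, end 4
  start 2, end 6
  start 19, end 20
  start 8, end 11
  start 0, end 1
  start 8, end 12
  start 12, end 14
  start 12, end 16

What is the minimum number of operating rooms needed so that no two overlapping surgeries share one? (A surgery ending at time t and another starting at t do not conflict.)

3

Events (time:±→running): 0:+→1 1:-→0 2:+→1 2:+→2 4:-→1 6:-→0 8:+→1 8:+→2 10:+→3 … peak 3.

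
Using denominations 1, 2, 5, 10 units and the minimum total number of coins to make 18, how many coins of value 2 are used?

1

Greedy: take as many of the largest coin as possible, then repeat with the remainder.
18 = 1×10 + 1×5 + 1×2 + 1×1
Count of 2: 1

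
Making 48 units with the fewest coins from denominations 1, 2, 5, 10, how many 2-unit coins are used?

Greedy: take as many of the largest coin as possible, then repeat with the remainder.
48 = 4×10 + 1×5 + 1×2 + 1×1
Count of 2: 1

1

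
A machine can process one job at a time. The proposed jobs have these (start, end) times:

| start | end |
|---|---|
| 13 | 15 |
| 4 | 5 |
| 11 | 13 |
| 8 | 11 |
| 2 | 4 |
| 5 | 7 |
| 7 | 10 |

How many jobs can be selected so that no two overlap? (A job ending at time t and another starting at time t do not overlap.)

6

Sort by end time and greedily take each interval whose start is ≥ the last chosen end.
Sorted by end: (2,4)  (4,5)  (5,7)  (7,10)  (8,11)  (11,13)  (13,15)
take (2,4); take (4,5); take (5,7); take (7,10); skip (8,11); take (11,13); take (13,15).
Selected 6 jobs.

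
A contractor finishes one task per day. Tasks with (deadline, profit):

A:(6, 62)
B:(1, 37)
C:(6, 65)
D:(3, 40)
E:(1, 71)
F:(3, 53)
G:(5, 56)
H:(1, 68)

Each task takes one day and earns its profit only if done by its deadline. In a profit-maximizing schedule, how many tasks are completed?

6

By profit: E(d1,71), H(d1,68), C(d6,65), A(d6,62), G(d5,56), F(d3,53), D(d3,40), B(d1,37)
E→slot 1; H skipped; C→slot 6; A→slot 5; G→slot 4; F→slot 3; D→slot 2; B skipped.
6 of 8 scheduled.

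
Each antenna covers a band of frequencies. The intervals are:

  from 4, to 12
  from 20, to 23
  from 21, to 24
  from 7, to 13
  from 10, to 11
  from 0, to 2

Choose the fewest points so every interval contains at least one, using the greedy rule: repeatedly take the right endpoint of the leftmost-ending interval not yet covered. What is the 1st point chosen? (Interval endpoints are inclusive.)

Process intervals by earliest right end; each time one isn't hit yet, stab at its right endpoint.
By right end: [0,2]  [10,11]  [4,12]  [7,13]  [20,23]  [21,24]
[0,2] uncovered → point at 2; [10,11] uncovered → point at 11; [20,23] uncovered → point at 23.
Points: 2, 11, 23 (3 total).

2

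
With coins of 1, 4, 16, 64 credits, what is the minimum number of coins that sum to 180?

180 = 2×64 + 3×16 + 1×4
Total coins = 2 + 3 + 1 = 6

6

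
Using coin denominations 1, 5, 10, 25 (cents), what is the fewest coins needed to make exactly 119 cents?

Use the largest denomination that fits, subtract, and repeat.
119 − 4×25→19 − 1×10→9 − 1×5→4 − 4×1→0
Total coins = 4 + 1 + 1 + 4 = 10

10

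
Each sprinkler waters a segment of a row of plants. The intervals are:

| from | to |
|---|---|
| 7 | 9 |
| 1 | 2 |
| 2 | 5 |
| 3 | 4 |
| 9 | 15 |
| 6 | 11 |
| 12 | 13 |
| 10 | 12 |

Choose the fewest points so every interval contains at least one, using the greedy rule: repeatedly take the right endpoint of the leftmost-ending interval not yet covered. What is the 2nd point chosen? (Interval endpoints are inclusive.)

4

By right end: [1,2]  [3,4]  [2,5]  [7,9]  [6,11]  [10,12]  [12,13]  [9,15]
[1,2] uncovered → point at 2; [3,4] uncovered → point at 4; [7,9] uncovered → point at 9; [10,12] uncovered → point at 12.
Points: 2, 4, 9, 12 (4 total).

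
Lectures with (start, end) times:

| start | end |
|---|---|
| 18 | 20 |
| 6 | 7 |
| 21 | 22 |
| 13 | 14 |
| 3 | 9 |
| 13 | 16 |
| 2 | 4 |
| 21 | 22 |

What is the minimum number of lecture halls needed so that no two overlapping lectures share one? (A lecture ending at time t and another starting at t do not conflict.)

2

The answer is the maximum number of intervals overlapping at any instant.
starts: [2, 3, 6, 13, 13, 18, 21, 21]
ends:   [4, 7, 9, 14, 16, 20, 22, 22]
s2→1 s3→2  — peak 2.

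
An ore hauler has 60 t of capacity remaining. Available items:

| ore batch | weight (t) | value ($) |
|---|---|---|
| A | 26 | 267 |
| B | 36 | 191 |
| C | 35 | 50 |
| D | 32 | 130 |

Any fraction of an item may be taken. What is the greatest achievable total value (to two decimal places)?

447.39

Greedy by value/weight ratio, highest first.
Ratios (sorted): A 10.27, B 5.31, D 4.06, C 1.43
take A (26 @ 267); take 34/36 of B → 180.39. Capacity used 60/60.
Total value = 447.39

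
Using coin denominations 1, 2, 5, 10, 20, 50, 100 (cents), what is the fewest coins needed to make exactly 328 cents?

7

328 − 3×100→28 − 1×20→8 − 1×5→3 − 1×2→1 − 1×1→0
Total coins = 3 + 1 + 1 + 1 + 1 = 7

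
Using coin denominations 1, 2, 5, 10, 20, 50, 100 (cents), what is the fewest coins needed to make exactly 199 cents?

7

199 − 1×100→99 − 1×50→49 − 2×20→9 − 1×5→4 − 2×2→0
Total coins = 1 + 1 + 2 + 1 + 2 = 7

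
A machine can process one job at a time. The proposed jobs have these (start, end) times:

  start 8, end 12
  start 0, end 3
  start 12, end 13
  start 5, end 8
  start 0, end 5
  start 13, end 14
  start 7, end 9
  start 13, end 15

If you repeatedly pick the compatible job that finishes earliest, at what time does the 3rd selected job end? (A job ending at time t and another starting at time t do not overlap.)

Sort by end time and greedily take each interval whose start is ≥ the last chosen end.
Sorted by end: (0,3)  (0,5)  (5,8)  (7,9)  (8,12)  (12,13)  (13,14)  (13,15)
take (0,3); skip (0,5); take (5,8); take (8,12); take (12,13); take (13,14); skip (13,15).
Selected: (0,3) (5,8) (8,12) (12,13) (13,14)

12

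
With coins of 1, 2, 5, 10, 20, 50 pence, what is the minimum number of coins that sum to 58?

Use the largest denomination that fits, subtract, and repeat.
58 − 1×50→8 − 1×5→3 − 1×2→1 − 1×1→0
Total coins = 1 + 1 + 1 + 1 = 4

4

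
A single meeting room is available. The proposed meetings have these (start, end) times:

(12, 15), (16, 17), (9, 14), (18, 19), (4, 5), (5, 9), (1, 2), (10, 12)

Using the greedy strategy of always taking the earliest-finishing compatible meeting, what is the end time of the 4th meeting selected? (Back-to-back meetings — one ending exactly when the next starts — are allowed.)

12

Sort by end time and greedily take each interval whose start is ≥ the last chosen end.
By end time: (1,2), (4,5), (5,9), (10,12), (9,14), (12,15), (16,17), (18,19).
Pick (1,2); next start ≥ 2 → (4,5); next start ≥ 5 → (5,9); next start ≥ 9 → (10,12); next start ≥ 12 → (12,15); next start ≥ 15 → (16,17); next start ≥ 17 → (18,19).
Selected: (1,2) (4,5) (5,9) (10,12) (12,15) (16,17) (18,19)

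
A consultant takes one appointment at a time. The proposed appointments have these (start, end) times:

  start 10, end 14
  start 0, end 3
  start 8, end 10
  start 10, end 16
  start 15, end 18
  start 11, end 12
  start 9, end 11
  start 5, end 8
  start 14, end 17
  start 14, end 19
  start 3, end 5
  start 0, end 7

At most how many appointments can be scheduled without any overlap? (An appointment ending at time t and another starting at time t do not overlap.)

6

Greedy by earliest finish: after sorting by end time, pick each interval compatible with the last pick.
By end time: (0,3), (3,5), (0,7), (5,8), (8,10), (9,11), (11,12), (10,14), (10,16), (14,17), (15,18), (14,19).
Pick (0,3); next start ≥ 3 → (3,5); next start ≥ 5 → (5,8); next start ≥ 8 → (8,10); next start ≥ 10 → (11,12); next start ≥ 12 → (14,17).
Selected 6 appointments.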